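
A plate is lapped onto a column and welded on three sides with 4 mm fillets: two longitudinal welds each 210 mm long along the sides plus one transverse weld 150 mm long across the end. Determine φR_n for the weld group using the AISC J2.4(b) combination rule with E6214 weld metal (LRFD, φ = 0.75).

E62XX → F_EXX = 620 MPa.
t_e = 0.707 × 4 = 2.828 mm.
R_nwl = 0.6 × 620 × 2.828 × 420 × 10⁻³ = 441.8 kN (longitudinal, 2 welds).
R_nwt = 0.6 × 620 × 2.828 × 150 × 10⁻³ = 157.8 kN (transverse, base value).
(i) R_nwl + R_nwt = 599.6 kN; (ii) 0.85 R_nwl + 1.5 R_nwt = 612.3 kN.
R_n = max = 612.3 kN [governs: (ii)]; φR_n = 459.2 kN.

φR_n ≈ 459 kN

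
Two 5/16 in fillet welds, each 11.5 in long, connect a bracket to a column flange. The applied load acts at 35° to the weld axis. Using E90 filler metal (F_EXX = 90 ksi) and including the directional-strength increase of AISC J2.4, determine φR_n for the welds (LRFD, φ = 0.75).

t_e = 0.707 × 0.3125 = 0.2209 in; A_we = 0.2209 × 23 = 5.082 in².
Directional factor: 1.0 + 0.5 sin^1.5(35°) = 1.217.
F_nw = 0.6 × 90 × 1.217 = 65.73 ksi.
φR_n = 0.75 × 65.73 × 5.082 = 250.5 kip.

φR_n ≈ 251 kip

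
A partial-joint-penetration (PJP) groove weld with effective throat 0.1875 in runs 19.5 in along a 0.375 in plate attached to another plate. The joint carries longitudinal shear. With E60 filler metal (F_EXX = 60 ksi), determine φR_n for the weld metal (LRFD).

φR_n ≈ 98.7 kips

Effective throat (given) t_e = 0.1875 in.
A_we = 0.1875 × 19.5 = 3.656 in².
F_nw = 0.6 F_EXX = 36 ksi.
φR_n = 0.75 × 36 × 3.656 = 98.72 kips.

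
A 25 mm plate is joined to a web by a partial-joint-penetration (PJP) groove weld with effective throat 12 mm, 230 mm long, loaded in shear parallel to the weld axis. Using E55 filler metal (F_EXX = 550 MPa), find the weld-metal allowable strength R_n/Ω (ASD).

Effective throat (given) t_e = 12 mm.
A_we = 12 × 230 = 2760 mm².
F_nw = 0.6 F_EXX = 330 MPa.
R_n/Ω = (330 × 2760) / 2.0 × 10⁻³ = 455.4 kN.

R_n/Ω ≈ 455 kN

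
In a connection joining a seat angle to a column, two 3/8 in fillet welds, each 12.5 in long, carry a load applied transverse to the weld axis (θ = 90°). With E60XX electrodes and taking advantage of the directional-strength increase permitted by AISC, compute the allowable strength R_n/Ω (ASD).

E60XX → F_EXX = 60 ksi.
t_e = 0.707 × 0.375 = 0.2651 in; A_we = 0.2651 × 25 = 6.628 in².
Directional factor: 1.0 + 0.5 sin^1.5(90°) = 1.5.
F_nw = 0.6 × 60 × 1.5 = 54 ksi.
R_n/Ω = (54 × 6.628) / 2.0 = 179 kip.

R_n/Ω ≈ 179 kip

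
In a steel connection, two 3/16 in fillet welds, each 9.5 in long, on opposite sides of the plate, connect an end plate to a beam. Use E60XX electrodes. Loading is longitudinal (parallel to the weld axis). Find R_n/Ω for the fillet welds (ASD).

E60XX → F_EXX = 60 ksi.
Effective throat t_e = 0.707 × 0.1875 = 0.1326 in.
Total length L = 19 in; A_we = 0.1326 × 19 = 2.519 in².
F_nw = 0.6 F_EXX = 0.6 × 60 = 36 ksi.
R_n = 36 × 2.519 = 90.67 kips; R_n/Ω = 90.67/2.0 = 45.34 kips.

R_n/Ω ≈ 45.3 kips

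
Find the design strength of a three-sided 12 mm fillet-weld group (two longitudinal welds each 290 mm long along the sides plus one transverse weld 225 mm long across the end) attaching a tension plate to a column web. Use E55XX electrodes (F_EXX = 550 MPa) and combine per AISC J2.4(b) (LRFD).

t_e = 0.707 × 12 = 8.484 mm.
R_nwl = 0.6 × 550 × 8.484 × 580 × 10⁻³ = 1624 kN (longitudinal, 2 welds).
R_nwt = 0.6 × 550 × 8.484 × 225 × 10⁻³ = 629.9 kN (transverse, base value).
(i) R_nwl + R_nwt = 2254 kN; (ii) 0.85 R_nwl + 1.5 R_nwt = 2325 kN.
R_n = max = 2325 kN [governs: (ii)]; φR_n = 1744 kN.

φR_n ≈ 1740 kN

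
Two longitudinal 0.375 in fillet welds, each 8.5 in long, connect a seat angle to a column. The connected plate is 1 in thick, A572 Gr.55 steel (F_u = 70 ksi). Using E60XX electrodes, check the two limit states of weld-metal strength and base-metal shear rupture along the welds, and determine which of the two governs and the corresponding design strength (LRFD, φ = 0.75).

φR_n ≈ 122 kips (weld metal governs)

E60XX → F_EXX = 60 ksi.
t_e = 0.707 × 0.375 = 0.2651 in; L = 17 in.
Weld metal: φR_n = 0.75 × 0.6 × 60 × 0.2651 × 17 = 121.7 kips.
Base metal (shear rupture): φR_n = 0.75 × 0.6 × 70 × 1 × 17 = 535.5 kips.
Governing: weld metal.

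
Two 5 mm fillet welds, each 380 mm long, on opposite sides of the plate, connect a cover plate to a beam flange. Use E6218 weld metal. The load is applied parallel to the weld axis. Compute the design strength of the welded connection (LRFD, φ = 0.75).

E62XX → F_EXX = 620 MPa.
Effective throat t_e = 0.707 × 5 = 3.535 mm.
Total length L = 760 mm; A_we = 3.535 × 760 = 2687 mm².
F_nw = 0.6 F_EXX = 0.6 × 620 = 372 MPa.
φR_n = 0.75 × 372 × 2687 × 10⁻³ = 749.6 kN.

φR_n ≈ 750 kN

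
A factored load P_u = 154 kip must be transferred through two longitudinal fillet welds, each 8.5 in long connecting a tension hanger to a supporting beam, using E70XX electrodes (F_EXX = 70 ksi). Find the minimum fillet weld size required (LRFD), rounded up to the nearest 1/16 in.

w = 7/16 in

Total weld length L = 17 in.
Required throat t_e = P_u / (φ × 0.6 F_EXX × L) = 154 / (0.75 × 0.6 × 70 × 17) = 0.2876 in.
Required leg w = t_e / 0.707 = 0.4068 in → use 7/16 in.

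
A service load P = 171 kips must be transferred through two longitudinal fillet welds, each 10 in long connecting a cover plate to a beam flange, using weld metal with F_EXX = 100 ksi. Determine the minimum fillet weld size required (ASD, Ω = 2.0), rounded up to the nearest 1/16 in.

Total weld length L = 20 in.
Required throat t_e = P × Ω / (0.6 F_EXX × L) = 171 × 2.0 / (0.6 × 100 × 20) = 0.285 in.
Required leg w = t_e / 0.707 = 0.4031 in → use 7/16 in.

w = 7/16 in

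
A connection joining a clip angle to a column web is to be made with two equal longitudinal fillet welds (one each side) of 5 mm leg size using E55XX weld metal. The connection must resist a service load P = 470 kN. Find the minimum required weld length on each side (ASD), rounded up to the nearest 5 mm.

E55XX → F_EXX = 550 MPa.
Throat t_e = 0.707 × 5 = 3.535 mm.
r_n/Ω = (0.6 × 550 × 3.535) / 2.0 = 583.3 N/mm = 0.5833 kN/mm.
L_req = P / (r_n/Ω) = 470 / 0.5833 = 805.8 mm total.
Per side: 805.8 / 2 = 402.9 mm.
Round up → use L = 405 mm on each side.

L = 405 mm on each side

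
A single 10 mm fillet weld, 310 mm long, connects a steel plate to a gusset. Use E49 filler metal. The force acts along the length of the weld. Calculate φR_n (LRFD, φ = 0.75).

E49XX → F_EXX = 490 MPa.
Effective throat t_e = 0.707 × 10 = 7.07 mm.
Total length L = 310 mm; A_we = 7.07 × 310 = 2192 mm².
F_nw = 0.6 F_EXX = 0.6 × 490 = 294 MPa.
φR_n = 0.75 × 294 × 2192 × 10⁻³ = 483.3 kN.

φR_n ≈ 483 kN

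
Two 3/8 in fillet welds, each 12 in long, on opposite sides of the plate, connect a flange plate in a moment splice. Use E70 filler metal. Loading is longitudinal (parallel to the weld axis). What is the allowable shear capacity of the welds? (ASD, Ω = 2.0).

E70XX → F_EXX = 70 ksi.
Effective throat t_e = 0.707 × 0.375 = 0.2651 in.
Total length L = 24 in; A_we = 0.2651 × 24 = 6.363 in².
F_nw = 0.6 F_EXX = 0.6 × 70 = 42 ksi.
R_n = 42 × 6.363 = 267.2 kip; R_n/Ω = 267.2/2.0 = 133.6 kip.

R_n/Ω ≈ 134 kip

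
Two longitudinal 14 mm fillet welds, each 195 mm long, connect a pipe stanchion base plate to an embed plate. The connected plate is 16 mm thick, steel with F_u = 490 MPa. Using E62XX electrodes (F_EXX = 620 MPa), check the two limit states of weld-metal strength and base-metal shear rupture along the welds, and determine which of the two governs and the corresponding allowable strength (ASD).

R_n/Ω ≈ 718 kN (weld metal governs)

t_e = 0.707 × 14 = 9.898 mm; L = 390 mm.
Weld metal: R_n/Ω = (1/2.0) × 0.6 × 620 × 9.898 × 390 × 10⁻³ = 718 kN.
Base metal (shear rupture): R_n/Ω = (1/2.0) × 0.6 × 490 × 16 × 390 × 10⁻³ = 917.3 kN.
Governing: weld metal.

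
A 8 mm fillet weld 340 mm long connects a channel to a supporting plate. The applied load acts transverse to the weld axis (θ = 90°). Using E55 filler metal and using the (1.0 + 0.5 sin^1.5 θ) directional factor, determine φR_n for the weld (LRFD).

φR_n ≈ 714 kN

E55XX → F_EXX = 550 MPa.
t_e = 0.707 × 8 = 5.656 mm; A_we = 5.656 × 340 = 1923 mm².
Directional factor: 1.0 + 0.5 sin^1.5(90°) = 1.5.
F_nw = 0.6 × 550 × 1.5 = 495 MPa.
φR_n = 0.75 × 495 × 1923 × 10⁻³ = 713.9 kN.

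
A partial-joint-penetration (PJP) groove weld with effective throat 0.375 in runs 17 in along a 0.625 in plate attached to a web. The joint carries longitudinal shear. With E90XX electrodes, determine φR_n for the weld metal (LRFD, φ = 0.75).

φR_n ≈ 258 kip

E90XX → F_EXX = 90 ksi.
Effective throat (given) t_e = 0.375 in.
A_we = 0.375 × 17 = 6.375 in².
F_nw = 0.6 F_EXX = 54 ksi.
φR_n = 0.75 × 54 × 6.375 = 258.2 kip.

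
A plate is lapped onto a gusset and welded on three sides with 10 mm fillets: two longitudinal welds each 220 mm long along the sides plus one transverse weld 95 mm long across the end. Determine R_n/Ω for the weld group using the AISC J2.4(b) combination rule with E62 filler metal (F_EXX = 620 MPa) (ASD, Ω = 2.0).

R_n/Ω ≈ 704 kN

t_e = 0.707 × 10 = 7.07 mm.
R_nwl = 0.6 × 620 × 7.07 × 440 × 10⁻³ = 1157 kN (longitudinal, 2 welds).
R_nwt = 0.6 × 620 × 7.07 × 95 × 10⁻³ = 249.9 kN (transverse, base value).
(i) R_nwl + R_nwt = 1407 kN; (ii) 0.85 R_nwl + 1.5 R_nwt = 1358 kN.
R_n = max = 1407 kN [governs: (i)]; R_n/Ω = 703.5 kN.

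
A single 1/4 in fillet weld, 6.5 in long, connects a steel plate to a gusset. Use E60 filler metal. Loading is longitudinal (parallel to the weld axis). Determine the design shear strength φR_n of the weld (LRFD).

φR_n ≈ 31 kips

E60XX → F_EXX = 60 ksi.
Effective throat t_e = 0.707 × 0.25 = 0.1767 in.
Total length L = 6.5 in; A_we = 0.1767 × 6.5 = 1.149 in².
F_nw = 0.6 F_EXX = 0.6 × 60 = 36 ksi.
φR_n = 0.75 × 36 × 1.149 = 31.02 kips.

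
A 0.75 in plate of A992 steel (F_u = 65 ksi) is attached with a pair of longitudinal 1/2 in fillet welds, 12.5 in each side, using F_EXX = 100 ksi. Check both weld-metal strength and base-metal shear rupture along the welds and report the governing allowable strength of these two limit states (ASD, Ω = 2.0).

t_e = 0.707 × 0.5 = 0.3535 in; L = 25 in.
Weld metal: R_n/Ω = (1/2.0) × 0.6 × 100 × 0.3535 × 25 = 265.1 kip.
Base metal (shear rupture): R_n/Ω = (1/2.0) × 0.6 × 65 × 0.75 × 25 = 365.6 kip.
Governing: weld metal.

R_n/Ω ≈ 265 kip (weld metal governs)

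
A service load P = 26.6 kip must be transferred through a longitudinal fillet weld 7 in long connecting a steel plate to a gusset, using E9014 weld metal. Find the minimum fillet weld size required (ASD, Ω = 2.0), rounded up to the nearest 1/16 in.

w = 1/4 in

E90XX → F_EXX = 90 ksi.
Total weld length L = 7 in.
Required throat t_e = P × Ω / (0.6 F_EXX × L) = 26.6 × 2.0 / (0.6 × 90 × 7) = 0.1407 in.
Required leg w = t_e / 0.707 = 0.1991 in → use 1/4 in.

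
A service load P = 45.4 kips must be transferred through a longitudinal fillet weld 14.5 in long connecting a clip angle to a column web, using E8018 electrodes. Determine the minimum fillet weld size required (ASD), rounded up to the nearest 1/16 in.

E80XX → F_EXX = 80 ksi.
Total weld length L = 14.5 in.
Required throat t_e = P × Ω / (0.6 F_EXX × L) = 45.4 × 2.0 / (0.6 × 80 × 14.5) = 0.1305 in.
Required leg w = t_e / 0.707 = 0.1845 in → use 3/16 in.

w = 3/16 in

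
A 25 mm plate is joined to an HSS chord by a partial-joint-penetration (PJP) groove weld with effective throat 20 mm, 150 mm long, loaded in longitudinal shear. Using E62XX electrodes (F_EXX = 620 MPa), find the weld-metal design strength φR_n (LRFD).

Effective throat (given) t_e = 20 mm.
A_we = 20 × 150 = 3000 mm².
F_nw = 0.6 F_EXX = 372 MPa.
φR_n = 0.75 × 372 × 3000 × 10⁻³ = 837 kN.

φR_n ≈ 837 kN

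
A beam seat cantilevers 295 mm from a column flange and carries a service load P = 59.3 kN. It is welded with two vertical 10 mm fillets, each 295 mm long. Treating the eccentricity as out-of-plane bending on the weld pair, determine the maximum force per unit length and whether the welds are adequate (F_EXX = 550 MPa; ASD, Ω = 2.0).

L_w = 2 × 295 = 590 mm; section modulus (unit throat) S = 2 × L²/6 = 29010 mm².
Direct shear f_v = P/L_w = 59.3×10³/590 = 100.5 N/mm.
Moment M = P × e = 59.3×10³ × 295 = 17494000 N·mm; bending f_b = M/S = 603.1 N/mm.
f_max = √(f_v² + f_b²) = √(100.5² + 603.1²) = 611.4 N/mm.
r_n/Ω = (1/2.0) × 0.6 × 550 × (0.707 × 10) = 1167 N/mm → adequate.

f_max ≈ 611 N/mm; adequate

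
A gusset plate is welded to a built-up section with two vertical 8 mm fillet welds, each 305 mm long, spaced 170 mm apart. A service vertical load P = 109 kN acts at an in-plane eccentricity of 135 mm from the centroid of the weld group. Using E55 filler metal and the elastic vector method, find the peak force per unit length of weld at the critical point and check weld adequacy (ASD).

f_max ≈ 400 N/mm; adequate

E55XX → F_EXX = 550 MPa.
Total weld length L_w = 610 mm. Treat welds as unit-width lines.
Polar moment about centroid: J = 2[d³/12 + d(b/2)²] = 2[305³/12 + 305×85²] = 9136000 mm³.
Direct shear f_v = P/L_w = 109×10³ / 610 = 178.7 N/mm (vertical).
Torsion M = P·e = 109×10³ × 135 = 14715000 N·mm.
Critical point at (x, y) = (85, 152.5) from centroid. f_tx = M·y/J = 245.6 N/mm; f_ty = M·x/J = 136.9 N/mm.
Resultant f_max = √[f_tx² + (f_v + f_ty)²] = √[245.6² + (178.7 + 136.9)²] = 399.9 N/mm.
Capacity per unit length: r_n/Ω = (1/2.0) × 0.6 × 550 × (0.707 × 8) = 933.2 N/mm.
399.9 ≤ 933.2 → adequate.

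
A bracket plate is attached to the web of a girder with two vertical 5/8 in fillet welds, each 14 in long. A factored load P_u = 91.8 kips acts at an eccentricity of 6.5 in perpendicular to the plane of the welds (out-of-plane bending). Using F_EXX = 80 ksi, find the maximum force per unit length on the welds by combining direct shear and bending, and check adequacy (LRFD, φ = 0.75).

f_max ≈ 9.7 kip/in; adequate

L_w = 2 × 14 = 28 in; section modulus (unit throat) S = 2 × L²/6 = 65.33 in².
Direct shear f_v = P/L_w = 91.8/28 = 3.279 kip/in.
Moment M = P × e = 91.8 × 6.5 = 596.7 kip·in; bending f_b = M/S = 9.133 kip/in.
f_max = √(f_v² + f_b²) = √(3.279² + 9.133²) = 9.704 kip/in.
φr_n = 0.75 × 0.6 × 80 × (0.707 × 0.625) = 15.91 kip/in → adequate.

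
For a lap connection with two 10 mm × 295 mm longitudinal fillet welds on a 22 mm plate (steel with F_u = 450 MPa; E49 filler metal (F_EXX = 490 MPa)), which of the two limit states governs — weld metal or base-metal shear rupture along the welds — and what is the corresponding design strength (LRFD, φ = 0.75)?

φR_n ≈ 920 kN (weld metal governs)

t_e = 0.707 × 10 = 7.07 mm; L = 590 mm.
Weld metal: φR_n = 0.75 × 0.6 × 490 × 7.07 × 590 × 10⁻³ = 919.8 kN.
Base metal (shear rupture): φR_n = 0.75 × 0.6 × 450 × 22 × 590 × 10⁻³ = 2628 kN.
Governing: weld metal.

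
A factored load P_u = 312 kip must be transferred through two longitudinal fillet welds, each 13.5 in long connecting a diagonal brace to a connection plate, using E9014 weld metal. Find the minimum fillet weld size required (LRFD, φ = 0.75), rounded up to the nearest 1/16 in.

w = 7/16 in

E90XX → F_EXX = 90 ksi.
Total weld length L = 27 in.
Required throat t_e = P_u / (φ × 0.6 F_EXX × L) = 312 / (0.75 × 0.6 × 90 × 27) = 0.2853 in.
Required leg w = t_e / 0.707 = 0.4036 in → use 7/16 in.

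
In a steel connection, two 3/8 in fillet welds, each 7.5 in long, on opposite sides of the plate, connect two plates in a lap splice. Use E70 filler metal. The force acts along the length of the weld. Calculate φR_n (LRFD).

φR_n ≈ 125 kips

E70XX → F_EXX = 70 ksi.
Effective throat t_e = 0.707 × 0.375 = 0.2651 in.
Total length L = 15 in; A_we = 0.2651 × 15 = 3.977 in².
F_nw = 0.6 F_EXX = 0.6 × 70 = 42 ksi.
φR_n = 0.75 × 42 × 3.977 = 125.3 kips.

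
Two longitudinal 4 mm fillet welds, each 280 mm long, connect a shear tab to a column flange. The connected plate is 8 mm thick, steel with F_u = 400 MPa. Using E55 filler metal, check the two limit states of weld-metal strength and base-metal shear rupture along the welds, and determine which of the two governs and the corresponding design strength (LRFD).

E55XX → F_EXX = 550 MPa.
t_e = 0.707 × 4 = 2.828 mm; L = 560 mm.
Weld metal: φR_n = 0.75 × 0.6 × 550 × 2.828 × 560 × 10⁻³ = 392 kN.
Base metal (shear rupture): φR_n = 0.75 × 0.6 × 400 × 8 × 560 × 10⁻³ = 806.4 kN.
Governing: weld metal.

φR_n ≈ 392 kN (weld metal governs)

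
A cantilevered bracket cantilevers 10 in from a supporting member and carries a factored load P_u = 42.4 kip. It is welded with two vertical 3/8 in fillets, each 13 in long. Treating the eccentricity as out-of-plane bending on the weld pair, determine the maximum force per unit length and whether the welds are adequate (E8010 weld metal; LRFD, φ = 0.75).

f_max ≈ 7.7 kip/in; adequate

E80XX → F_EXX = 80 ksi.
L_w = 2 × 13 = 26 in; section modulus (unit throat) S = 2 × L²/6 = 56.33 in².
Direct shear f_v = P/L_w = 42.4/26 = 1.631 kip/in.
Moment M = P × e = 42.4 × 10 = 424 kip·in; bending f_b = M/S = 7.527 kip/in.
f_max = √(f_v² + f_b²) = √(1.631² + 7.527²) = 7.701 kip/in.
φr_n = 0.75 × 0.6 × 80 × (0.707 × 0.375) = 9.544 kip/in → adequate.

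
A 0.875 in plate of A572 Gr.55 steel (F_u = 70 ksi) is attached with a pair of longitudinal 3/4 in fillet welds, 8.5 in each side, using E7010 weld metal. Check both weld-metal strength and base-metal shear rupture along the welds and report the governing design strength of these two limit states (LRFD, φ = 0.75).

E70XX → F_EXX = 70 ksi.
t_e = 0.707 × 0.75 = 0.5302 in; L = 17 in.
Weld metal: φR_n = 0.75 × 0.6 × 70 × 0.5302 × 17 = 283.9 kip.
Base metal (shear rupture): φR_n = 0.75 × 0.6 × 70 × 0.875 × 17 = 468.6 kip.
Governing: weld metal.

φR_n ≈ 284 kip (weld metal governs)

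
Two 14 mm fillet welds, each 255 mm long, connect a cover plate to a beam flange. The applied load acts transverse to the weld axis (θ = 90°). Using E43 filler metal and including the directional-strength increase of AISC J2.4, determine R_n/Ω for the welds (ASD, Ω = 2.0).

E43XX → F_EXX = 430 MPa.
t_e = 0.707 × 14 = 9.898 mm; A_we = 9.898 × 510 = 5048 mm².
Directional factor: 1.0 + 0.5 sin^1.5(90°) = 1.5.
F_nw = 0.6 × 430 × 1.5 = 387 MPa.
R_n/Ω = (387 × 5048) / 2.0 × 10⁻³ = 976.8 kN.

R_n/Ω ≈ 977 kN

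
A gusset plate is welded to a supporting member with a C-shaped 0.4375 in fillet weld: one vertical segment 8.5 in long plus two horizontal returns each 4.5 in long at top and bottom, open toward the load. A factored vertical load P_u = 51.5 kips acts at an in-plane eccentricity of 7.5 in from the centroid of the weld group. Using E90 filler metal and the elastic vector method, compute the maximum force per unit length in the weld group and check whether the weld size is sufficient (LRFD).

f_max ≈ 10.4 kip/in; adequate

E90XX → F_EXX = 90 ksi.
Total weld length L_w = 17.5 in. Treat welds as unit-width lines.
Centroid: x̄ = 2×4.5×2.25 / 17.5 = 1.157 in from the vertical weld.
Polar moment about centroid: J = I_x + I_y = [8.5³/12 + 2×4.5×4.25²] + [8.5×1.157² + 2(4.5³/12 + 4.5×1.093²)] = 251.1 in³.
Direct shear f_v = P/L_w = 51.5 / 17.5 = 2.943 kip/in (vertical).
Torsion M = P·e = 51.5 × 7.5 = 386.25 kip·in.
Critical point at (x, y) = (3.343, 4.25) from centroid. f_tx = M·y/J = 6.539 kip/in; f_ty = M·x/J = 5.143 kip/in.
Resultant f_max = √[f_tx² + (f_v + f_ty)²] = √[6.539² + (2.943 + 5.143)²] = 10.4 kip/in.
Capacity per unit length: φr_n = 0.75 × 0.6 × 90 × (0.707 × 0.4375) = 12.53 kip/in.
10.4 ≤ 12.53 → adequate.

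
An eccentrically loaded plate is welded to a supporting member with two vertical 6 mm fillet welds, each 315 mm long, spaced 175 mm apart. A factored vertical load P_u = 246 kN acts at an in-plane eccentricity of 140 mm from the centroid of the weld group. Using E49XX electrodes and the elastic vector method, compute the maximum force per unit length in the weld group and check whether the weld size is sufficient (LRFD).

f_max ≈ 877 N/mm; adequate

E49XX → F_EXX = 490 MPa.
Total weld length L_w = 630 mm. Treat welds as unit-width lines.
Polar moment about centroid: J = 2[d³/12 + d(b/2)²] = 2[315³/12 + 315×87.5²] = 10030000 mm³.
Direct shear f_v = P/L_w = 246×10³ / 630 = 390.5 N/mm (vertical).
Torsion M = P·e = 246×10³ × 140 = 34440000 N·mm.
Critical point at (x, y) = (87.5, 157.5) from centroid. f_tx = M·y/J = 540.7 N/mm; f_ty = M·x/J = 300.4 N/mm.
Resultant f_max = √[f_tx² + (f_v + f_ty)²] = √[540.7² + (390.5 + 300.4)²] = 877.3 N/mm.
Capacity per unit length: φr_n = 0.75 × 0.6 × 490 × (0.707 × 6) = 935.4 N/mm.
877.3 ≤ 935.4 → adequate.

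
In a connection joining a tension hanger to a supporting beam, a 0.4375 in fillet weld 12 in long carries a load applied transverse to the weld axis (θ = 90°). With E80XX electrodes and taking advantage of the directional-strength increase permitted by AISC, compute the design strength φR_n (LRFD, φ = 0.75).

φR_n ≈ 200 kip

E80XX → F_EXX = 80 ksi.
t_e = 0.707 × 0.4375 = 0.3093 in; A_we = 0.3093 × 12 = 3.712 in².
Directional factor: 1.0 + 0.5 sin^1.5(90°) = 1.5.
F_nw = 0.6 × 80 × 1.5 = 72 ksi.
φR_n = 0.75 × 72 × 3.712 = 200.4 kip.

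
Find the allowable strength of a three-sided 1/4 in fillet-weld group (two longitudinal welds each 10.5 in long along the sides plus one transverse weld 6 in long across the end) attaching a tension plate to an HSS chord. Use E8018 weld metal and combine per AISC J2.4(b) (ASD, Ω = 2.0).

R_n/Ω ≈ 115 kips

E80XX → F_EXX = 80 ksi.
t_e = 0.707 × 0.25 = 0.1767 in.
R_nwl = 0.6 × 80 × 0.1767 × 21 = 178.2 kips (longitudinal, 2 welds).
R_nwt = 0.6 × 80 × 0.1767 × 6 = 50.9 kips (transverse, base value).
(i) R_nwl + R_nwt = 229.1 kips; (ii) 0.85 R_nwl + 1.5 R_nwt = 227.8 kips.
R_n = max = 229.1 kips [governs: (i)]; R_n/Ω = 114.5 kips.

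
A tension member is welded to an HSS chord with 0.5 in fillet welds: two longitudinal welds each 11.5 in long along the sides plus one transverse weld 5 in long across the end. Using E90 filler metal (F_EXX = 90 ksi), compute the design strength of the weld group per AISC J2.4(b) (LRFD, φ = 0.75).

φR_n ≈ 401 kips

t_e = 0.707 × 0.5 = 0.3535 in.
R_nwl = 0.6 × 90 × 0.3535 × 23 = 439 kips (longitudinal, 2 welds).
R_nwt = 0.6 × 90 × 0.3535 × 5 = 95.44 kips (transverse, base value).
(i) R_nwl + R_nwt = 534.5 kips; (ii) 0.85 R_nwl + 1.5 R_nwt = 516.4 kips.
R_n = max = 534.5 kips [governs: (i)]; φR_n = 400.9 kips.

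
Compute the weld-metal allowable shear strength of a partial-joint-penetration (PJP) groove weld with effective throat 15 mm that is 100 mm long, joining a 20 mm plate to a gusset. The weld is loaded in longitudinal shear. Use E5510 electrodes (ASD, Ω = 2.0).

R_n/Ω ≈ 248 kN

E55XX → F_EXX = 550 MPa.
Effective throat (given) t_e = 15 mm.
A_we = 15 × 100 = 1500 mm².
F_nw = 0.6 F_EXX = 330 MPa.
R_n/Ω = (330 × 1500) / 2.0 × 10⁻³ = 247.5 kN.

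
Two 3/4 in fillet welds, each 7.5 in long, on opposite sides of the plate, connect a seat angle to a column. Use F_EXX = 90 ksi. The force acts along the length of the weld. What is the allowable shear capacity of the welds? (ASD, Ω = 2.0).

R_n/Ω ≈ 215 kip

Effective throat t_e = 0.707 × 0.75 = 0.5302 in.
Total length L = 15 in; A_we = 0.5302 × 15 = 7.954 in².
F_nw = 0.6 F_EXX = 0.6 × 90 = 54 ksi.
R_n = 54 × 7.954 = 429.5 kip; R_n/Ω = 429.5/2.0 = 214.8 kip.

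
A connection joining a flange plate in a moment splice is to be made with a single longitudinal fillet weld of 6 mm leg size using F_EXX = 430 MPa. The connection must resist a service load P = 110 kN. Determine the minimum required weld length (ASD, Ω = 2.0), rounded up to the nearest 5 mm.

Throat t_e = 0.707 × 6 = 4.242 mm.
r_n/Ω = (0.6 × 430 × 4.242) / 2.0 = 547.2 N/mm = 0.5472 kN/mm.
L_req = P / (r_n/Ω) = 110 / 0.5472 = 201 mm total.
Round up → use L = 205 mm.

L = 205 mm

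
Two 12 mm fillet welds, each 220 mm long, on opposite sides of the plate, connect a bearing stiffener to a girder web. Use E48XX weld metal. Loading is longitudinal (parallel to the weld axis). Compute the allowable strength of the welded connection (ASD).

E48XX → F_EXX = 480 MPa.
Effective throat t_e = 0.707 × 12 = 8.484 mm.
Total length L = 440 mm; A_we = 8.484 × 440 = 3733 mm².
F_nw = 0.6 F_EXX = 0.6 × 480 = 288 MPa.
R_n = 288 × 3733 × 10⁻³ = 1075 kN; R_n/Ω = 1075/2.0 = 537.5 kN.

R_n/Ω ≈ 538 kN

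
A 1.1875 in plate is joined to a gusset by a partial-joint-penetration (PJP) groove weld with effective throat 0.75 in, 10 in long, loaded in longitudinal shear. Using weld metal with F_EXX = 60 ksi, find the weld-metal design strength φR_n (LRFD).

φR_n ≈ 202 kip

Effective throat (given) t_e = 0.75 in.
A_we = 0.75 × 10 = 7.5 in².
F_nw = 0.6 F_EXX = 36 ksi.
φR_n = 0.75 × 36 × 7.5 = 202.5 kip.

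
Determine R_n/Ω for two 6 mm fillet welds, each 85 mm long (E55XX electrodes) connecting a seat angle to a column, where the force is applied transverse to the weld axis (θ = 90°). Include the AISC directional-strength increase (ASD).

R_n/Ω ≈ 178 kN

E55XX → F_EXX = 550 MPa.
t_e = 0.707 × 6 = 4.242 mm; A_we = 4.242 × 170 = 721.1 mm².
Directional factor: 1.0 + 0.5 sin^1.5(90°) = 1.5.
F_nw = 0.6 × 550 × 1.5 = 495 MPa.
R_n/Ω = (495 × 721.1) / 2.0 × 10⁻³ = 178.5 kN.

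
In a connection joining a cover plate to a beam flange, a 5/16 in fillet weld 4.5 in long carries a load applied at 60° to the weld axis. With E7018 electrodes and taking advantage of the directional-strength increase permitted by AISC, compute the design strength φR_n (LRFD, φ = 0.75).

E70XX → F_EXX = 70 ksi.
t_e = 0.707 × 0.3125 = 0.2209 in; A_we = 0.2209 × 4.5 = 0.9942 in².
Directional factor: 1.0 + 0.5 sin^1.5(60°) = 1.403.
F_nw = 0.6 × 70 × 1.403 = 58.92 ksi.
φR_n = 0.75 × 58.92 × 0.9942 = 43.94 kips.

φR_n ≈ 43.9 kips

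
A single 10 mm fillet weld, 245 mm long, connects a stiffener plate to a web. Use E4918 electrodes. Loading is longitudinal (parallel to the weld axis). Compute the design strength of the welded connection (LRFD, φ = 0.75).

E49XX → F_EXX = 490 MPa.
Effective throat t_e = 0.707 × 10 = 7.07 mm.
Total length L = 245 mm; A_we = 7.07 × 245 = 1732 mm².
F_nw = 0.6 F_EXX = 0.6 × 490 = 294 MPa.
φR_n = 0.75 × 294 × 1732 × 10⁻³ = 381.9 kN.

φR_n ≈ 382 kN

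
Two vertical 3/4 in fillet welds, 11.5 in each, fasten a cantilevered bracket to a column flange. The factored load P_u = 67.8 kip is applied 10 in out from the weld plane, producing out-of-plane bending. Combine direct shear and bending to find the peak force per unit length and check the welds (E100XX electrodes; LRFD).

f_max ≈ 15.7 kip/in; adequate

E100XX → F_EXX = 100 ksi.
L_w = 2 × 11.5 = 23 in; section modulus (unit throat) S = 2 × L²/6 = 44.08 in².
Direct shear f_v = P/L_w = 67.8/23 = 2.948 kip/in.
Moment M = P × e = 67.8 × 10 = 678 kip·in; bending f_b = M/S = 15.38 kip/in.
f_max = √(f_v² + f_b²) = √(2.948² + 15.38²) = 15.66 kip/in.
φr_n = 0.75 × 0.6 × 100 × (0.707 × 0.75) = 23.86 kip/in → adequate.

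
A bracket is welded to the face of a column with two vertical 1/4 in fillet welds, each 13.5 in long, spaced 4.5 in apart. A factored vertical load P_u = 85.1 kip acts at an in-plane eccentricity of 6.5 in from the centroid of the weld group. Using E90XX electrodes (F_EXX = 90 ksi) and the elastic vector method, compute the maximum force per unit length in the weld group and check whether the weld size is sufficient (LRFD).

Total weld length L_w = 27 in. Treat welds as unit-width lines.
Polar moment about centroid: J = 2[d³/12 + d(b/2)²] = 2[13.5³/12 + 13.5×2.25²] = 546.8 in³.
Direct shear f_v = P/L_w = 85.1 / 27 = 3.152 kip/in (vertical).
Torsion M = P·e = 85.1 × 6.5 = 553.15 kip·in.
Critical point at (x, y) = (2.25, 6.75) from centroid. f_tx = M·y/J = 6.829 kip/in; f_ty = M·x/J = 2.276 kip/in.
Resultant f_max = √[f_tx² + (f_v + f_ty)²] = √[6.829² + (3.152 + 2.276)²] = 8.724 kip/in.
Capacity per unit length: φr_n = 0.75 × 0.6 × 90 × (0.707 × 0.25) = 7.158 kip/in.
8.724 > 7.158 → NOT adequate.

f_max ≈ 8.72 kip/in; NOT adequate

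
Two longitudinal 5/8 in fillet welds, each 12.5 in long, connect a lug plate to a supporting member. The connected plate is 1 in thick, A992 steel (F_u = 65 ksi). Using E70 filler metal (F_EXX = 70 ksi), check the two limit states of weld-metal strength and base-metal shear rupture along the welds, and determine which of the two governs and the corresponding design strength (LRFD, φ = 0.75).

t_e = 0.707 × 0.625 = 0.4419 in; L = 25 in.
Weld metal: φR_n = 0.75 × 0.6 × 70 × 0.4419 × 25 = 348 kips.
Base metal (shear rupture): φR_n = 0.75 × 0.6 × 65 × 1 × 25 = 731.2 kips.
Governing: weld metal.

φR_n ≈ 348 kips (weld metal governs)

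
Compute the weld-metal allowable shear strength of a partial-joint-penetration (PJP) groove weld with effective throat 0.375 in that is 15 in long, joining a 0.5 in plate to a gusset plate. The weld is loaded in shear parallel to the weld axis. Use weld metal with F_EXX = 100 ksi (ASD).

R_n/Ω ≈ 169 kip

Effective throat (given) t_e = 0.375 in.
A_we = 0.375 × 15 = 5.625 in².
F_nw = 0.6 F_EXX = 60 ksi.
R_n/Ω = (60 × 5.625) / 2.0 = 168.8 kip.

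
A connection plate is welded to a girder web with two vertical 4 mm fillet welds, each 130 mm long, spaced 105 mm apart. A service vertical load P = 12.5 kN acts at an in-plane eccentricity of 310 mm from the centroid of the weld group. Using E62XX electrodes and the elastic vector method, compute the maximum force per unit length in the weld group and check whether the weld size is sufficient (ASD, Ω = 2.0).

f_max ≈ 331 N/mm; adequate

E62XX → F_EXX = 620 MPa.
Total weld length L_w = 260 mm. Treat welds as unit-width lines.
Polar moment about centroid: J = 2[d³/12 + d(b/2)²] = 2[130³/12 + 130×52.5²] = 1083000 mm³.
Direct shear f_v = P/L_w = 12.5×10³ / 260 = 48.08 N/mm (vertical).
Torsion M = P·e = 12.5×10³ × 310 = 3875000 N·mm.
Critical point at (x, y) = (52.5, 65) from centroid. f_tx = M·y/J = 232.6 N/mm; f_ty = M·x/J = 187.9 N/mm.
Resultant f_max = √[f_tx² + (f_v + f_ty)²] = √[232.6² + (48.08 + 187.9)²] = 331.3 N/mm.
Capacity per unit length: r_n/Ω = (1/2.0) × 0.6 × 620 × (0.707 × 4) = 526 N/mm.
331.3 ≤ 526 → adequate.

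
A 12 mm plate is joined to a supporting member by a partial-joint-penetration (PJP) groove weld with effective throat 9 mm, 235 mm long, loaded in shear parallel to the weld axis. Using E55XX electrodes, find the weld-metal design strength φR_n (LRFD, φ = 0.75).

φR_n ≈ 523 kN

E55XX → F_EXX = 550 MPa.
Effective throat (given) t_e = 9 mm.
A_we = 9 × 235 = 2115 mm².
F_nw = 0.6 F_EXX = 330 MPa.
φR_n = 0.75 × 330 × 2115 × 10⁻³ = 523.5 kN.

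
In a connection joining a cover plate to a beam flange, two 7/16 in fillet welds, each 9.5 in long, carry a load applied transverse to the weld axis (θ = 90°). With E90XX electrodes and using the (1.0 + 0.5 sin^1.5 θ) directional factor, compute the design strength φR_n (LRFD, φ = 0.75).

φR_n ≈ 357 kip

E90XX → F_EXX = 90 ksi.
t_e = 0.707 × 0.4375 = 0.3093 in; A_we = 0.3093 × 19 = 5.877 in².
Directional factor: 1.0 + 0.5 sin^1.5(90°) = 1.5.
F_nw = 0.6 × 90 × 1.5 = 81 ksi.
φR_n = 0.75 × 81 × 5.877 = 357 kip.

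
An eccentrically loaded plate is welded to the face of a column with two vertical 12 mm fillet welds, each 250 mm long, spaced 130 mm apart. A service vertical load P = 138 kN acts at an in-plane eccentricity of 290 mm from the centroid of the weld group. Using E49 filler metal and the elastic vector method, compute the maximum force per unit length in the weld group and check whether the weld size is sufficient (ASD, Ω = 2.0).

f_max ≈ 1350 N/mm; NOT adequate

E49XX → F_EXX = 490 MPa.
Total weld length L_w = 500 mm. Treat welds as unit-width lines.
Polar moment about centroid: J = 2[d³/12 + d(b/2)²] = 2[250³/12 + 250×65²] = 4717000 mm³.
Direct shear f_v = P/L_w = 138×10³ / 500 = 276 N/mm (vertical).
Torsion M = P·e = 138×10³ × 290 = 40020000 N·mm.
Critical point at (x, y) = (65, 125) from centroid. f_tx = M·y/J = 1061 N/mm; f_ty = M·x/J = 551.5 N/mm.
Resultant f_max = √[f_tx² + (f_v + f_ty)²] = √[1061² + (276 + 551.5)²] = 1345 N/mm.
Capacity per unit length: r_n/Ω = (1/2.0) × 0.6 × 490 × (0.707 × 12) = 1247 N/mm.
1345 > 1247 → NOT adequate.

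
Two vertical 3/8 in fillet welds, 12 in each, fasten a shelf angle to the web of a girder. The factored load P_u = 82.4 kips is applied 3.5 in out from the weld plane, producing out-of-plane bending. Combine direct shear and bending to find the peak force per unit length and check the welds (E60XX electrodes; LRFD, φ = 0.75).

f_max ≈ 6.92 kip/in; adequate

E60XX → F_EXX = 60 ksi.
L_w = 2 × 12 = 24 in; section modulus (unit throat) S = 2 × L²/6 = 48 in².
Direct shear f_v = P/L_w = 82.4/24 = 3.433 kip/in.
Moment M = P × e = 82.4 × 3.5 = 288.4 kip·in; bending f_b = M/S = 6.008 kip/in.
f_max = √(f_v² + f_b²) = √(3.433² + 6.008²) = 6.92 kip/in.
φr_n = 0.75 × 0.6 × 60 × (0.707 × 0.375) = 7.158 kip/in → adequate.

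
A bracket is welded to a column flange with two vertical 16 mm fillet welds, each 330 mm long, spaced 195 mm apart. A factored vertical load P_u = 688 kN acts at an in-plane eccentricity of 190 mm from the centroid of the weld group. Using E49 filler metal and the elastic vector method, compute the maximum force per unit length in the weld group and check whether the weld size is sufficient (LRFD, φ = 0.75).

E49XX → F_EXX = 490 MPa.
Total weld length L_w = 660 mm. Treat welds as unit-width lines.
Polar moment about centroid: J = 2[d³/12 + d(b/2)²] = 2[330³/12 + 330×97.5²] = 12260000 mm³.
Direct shear f_v = P/L_w = 688×10³ / 660 = 1042 N/mm (vertical).
Torsion M = P·e = 688×10³ × 190 = 130720000 N·mm.
Critical point at (x, y) = (97.5, 165) from centroid. f_tx = M·y/J = 1759 N/mm; f_ty = M·x/J = 1039 N/mm.
Resultant f_max = √[f_tx² + (f_v + f_ty)²] = √[1759² + (1042 + 1039)²] = 2725 N/mm.
Capacity per unit length: φr_n = 0.75 × 0.6 × 490 × (0.707 × 16) = 2494 N/mm.
2725 > 2494 → NOT adequate.

f_max ≈ 2730 N/mm; NOT adequate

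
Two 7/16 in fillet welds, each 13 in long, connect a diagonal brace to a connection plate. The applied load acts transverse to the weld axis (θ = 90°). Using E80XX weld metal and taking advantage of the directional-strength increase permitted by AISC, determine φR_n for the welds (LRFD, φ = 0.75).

E80XX → F_EXX = 80 ksi.
t_e = 0.707 × 0.4375 = 0.3093 in; A_we = 0.3093 × 26 = 8.042 in².
Directional factor: 1.0 + 0.5 sin^1.5(90°) = 1.5.
F_nw = 0.6 × 80 × 1.5 = 72 ksi.
φR_n = 0.75 × 72 × 8.042 = 434.3 kips.

φR_n ≈ 434 kips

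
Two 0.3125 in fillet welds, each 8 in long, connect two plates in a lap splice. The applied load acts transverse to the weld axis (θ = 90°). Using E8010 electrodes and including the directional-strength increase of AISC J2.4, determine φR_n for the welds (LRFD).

E80XX → F_EXX = 80 ksi.
t_e = 0.707 × 0.3125 = 0.2209 in; A_we = 0.2209 × 16 = 3.535 in².
Directional factor: 1.0 + 0.5 sin^1.5(90°) = 1.5.
F_nw = 0.6 × 80 × 1.5 = 72 ksi.
φR_n = 0.75 × 72 × 3.535 = 190.9 kips.

φR_n ≈ 191 kips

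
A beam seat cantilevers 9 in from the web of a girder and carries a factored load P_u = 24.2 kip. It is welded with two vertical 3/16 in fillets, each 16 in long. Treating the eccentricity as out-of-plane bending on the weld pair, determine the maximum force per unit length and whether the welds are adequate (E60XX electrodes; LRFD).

E60XX → F_EXX = 60 ksi.
L_w = 2 × 16 = 32 in; section modulus (unit throat) S = 2 × L²/6 = 85.33 in².
Direct shear f_v = P/L_w = 24.2/32 = 0.7562 kip/in.
Moment M = P × e = 24.2 × 9 = 217.8 kip·in; bending f_b = M/S = 2.552 kip/in.
f_max = √(f_v² + f_b²) = √(0.7562² + 2.552²) = 2.662 kip/in.
φr_n = 0.75 × 0.6 × 60 × (0.707 × 0.1875) = 3.579 kip/in → adequate.

f_max ≈ 2.66 kip/in; adequate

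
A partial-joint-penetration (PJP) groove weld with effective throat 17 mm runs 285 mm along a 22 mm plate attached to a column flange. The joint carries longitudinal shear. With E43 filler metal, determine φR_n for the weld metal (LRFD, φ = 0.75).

φR_n ≈ 938 kN

E43XX → F_EXX = 430 MPa.
Effective throat (given) t_e = 17 mm.
A_we = 17 × 285 = 4845 mm².
F_nw = 0.6 F_EXX = 258 MPa.
φR_n = 0.75 × 258 × 4845 × 10⁻³ = 937.5 kN.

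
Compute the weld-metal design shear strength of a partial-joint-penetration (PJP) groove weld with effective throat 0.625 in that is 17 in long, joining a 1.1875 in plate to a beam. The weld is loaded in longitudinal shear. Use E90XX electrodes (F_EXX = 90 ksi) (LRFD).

φR_n ≈ 430 kip

Effective throat (given) t_e = 0.625 in.
A_we = 0.625 × 17 = 10.62 in².
F_nw = 0.6 F_EXX = 54 ksi.
φR_n = 0.75 × 54 × 10.62 = 430.3 kip.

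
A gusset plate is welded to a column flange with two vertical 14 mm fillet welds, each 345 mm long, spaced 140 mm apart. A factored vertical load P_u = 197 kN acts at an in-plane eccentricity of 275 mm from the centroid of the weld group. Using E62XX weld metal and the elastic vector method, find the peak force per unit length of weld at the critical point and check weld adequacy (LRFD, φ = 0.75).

E62XX → F_EXX = 620 MPa.
Total weld length L_w = 690 mm. Treat welds as unit-width lines.
Polar moment about centroid: J = 2[d³/12 + d(b/2)²] = 2[345³/12 + 345×70²] = 10220000 mm³.
Direct shear f_v = P/L_w = 197×10³ / 690 = 285.5 N/mm (vertical).
Torsion M = P·e = 197×10³ × 275 = 54175000 N·mm.
Critical point at (x, y) = (70, 172.5) from centroid. f_tx = M·y/J = 914 N/mm; f_ty = M·x/J = 370.9 N/mm.
Resultant f_max = √[f_tx² + (f_v + f_ty)²] = √[914² + (285.5 + 370.9)²] = 1125 N/mm.
Capacity per unit length: φr_n = 0.75 × 0.6 × 620 × (0.707 × 14) = 2762 N/mm.
1125 ≤ 2762 → adequate.

f_max ≈ 1130 N/mm; adequate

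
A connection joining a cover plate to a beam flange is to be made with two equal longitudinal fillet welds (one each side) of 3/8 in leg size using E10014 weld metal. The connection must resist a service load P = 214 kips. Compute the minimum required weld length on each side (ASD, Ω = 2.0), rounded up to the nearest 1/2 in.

L = 13.5 in on each side

E100XX → F_EXX = 100 ksi.
Throat t_e = 0.707 × 0.375 = 0.2651 in.
r_n/Ω = (0.6 × 100 × 0.2651) / 2.0 = 7.954 kip/in.
L_req = P / (r_n/Ω) = 214 / 7.954 = 26.91 in total.
Per side: 26.91 / 2 = 13.45 in.
Round up → use L = 13.5 in on each side.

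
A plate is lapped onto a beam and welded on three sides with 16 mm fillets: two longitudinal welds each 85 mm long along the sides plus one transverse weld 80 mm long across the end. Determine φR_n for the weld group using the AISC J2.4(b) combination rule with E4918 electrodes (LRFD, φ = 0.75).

φR_n ≈ 660 kN

E49XX → F_EXX = 490 MPa.
t_e = 0.707 × 16 = 11.31 mm.
R_nwl = 0.6 × 490 × 11.31 × 170 × 10⁻³ = 565.4 kN (longitudinal, 2 welds).
R_nwt = 0.6 × 490 × 11.31 × 80 × 10⁻³ = 266.1 kN (transverse, base value).
(i) R_nwl + R_nwt = 831.4 kN; (ii) 0.85 R_nwl + 1.5 R_nwt = 879.7 kN.
R_n = max = 879.7 kN [governs: (ii)]; φR_n = 659.7 kN.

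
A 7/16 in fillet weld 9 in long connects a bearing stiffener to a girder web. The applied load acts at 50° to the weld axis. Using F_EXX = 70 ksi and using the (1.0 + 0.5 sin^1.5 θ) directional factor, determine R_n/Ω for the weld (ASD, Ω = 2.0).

R_n/Ω ≈ 78.1 kip

t_e = 0.707 × 0.4375 = 0.3093 in; A_we = 0.3093 × 9 = 2.784 in².
Directional factor: 1.0 + 0.5 sin^1.5(50°) = 1.335.
F_nw = 0.6 × 70 × 1.335 = 56.08 ksi.
R_n/Ω = (56.08 × 2.784) / 2.0 = 78.06 kip.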